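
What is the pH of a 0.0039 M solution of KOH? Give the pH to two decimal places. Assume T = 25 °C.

KOH is a strong base; [OH-] = 0.0039 M.
pOH = -log(0.0039) = 2.41
pH = 14.00 - 2.41 = 11.59

pH = 11.59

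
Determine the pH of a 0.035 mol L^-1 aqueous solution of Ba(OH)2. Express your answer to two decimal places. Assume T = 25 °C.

Ba(OH)2 is a strong base (each formula unit releases 2 OH-); [OH-] = 0.07 M.
pOH = -log(0.07) = 1.15
pH = 14.00 - 1.15 = 12.85

pH = 12.85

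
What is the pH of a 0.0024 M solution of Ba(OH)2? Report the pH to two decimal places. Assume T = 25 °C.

pH = 11.68

Ba(OH)2 is a strong base (each formula unit releases 2 OH-); [OH-] = 0.0048 M.
pOH = -log(0.0048) = 2.32
pH = 14.00 - 2.32 = 11.68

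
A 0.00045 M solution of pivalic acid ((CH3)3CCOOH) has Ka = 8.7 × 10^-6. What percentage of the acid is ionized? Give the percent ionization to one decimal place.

(CH3)3CCOOH ⇌ (CH3)3CCOO- + H+; let x = [H+] at equilibrium.
Ka = x²/(C₀ − x); solving the quadratic gives x = 5.84 × 10^-5 M.
Fraction ionized = 5.84 × 10^-5 / 0.00045 = 0.1298 → 13.0%

13.0%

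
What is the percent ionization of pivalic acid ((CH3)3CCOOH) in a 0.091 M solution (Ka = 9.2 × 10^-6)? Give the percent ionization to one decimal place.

1.0%

(CH3)3CCOOH ⇌ (CH3)3CCOO- + H+; let x = [H+] at equilibrium.
x ≈ √(Ka·C₀) = √(9.2 × 10^-6 × 0.091) = 9.15 × 10^-4 M
% ionization = x/C₀ × 100% = 9.15 × 10^-4/0.091 × 100% = 1.0%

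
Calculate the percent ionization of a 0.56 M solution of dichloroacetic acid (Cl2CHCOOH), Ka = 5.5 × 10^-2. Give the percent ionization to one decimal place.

Cl2CHCOOH ⇌ Cl2CHCOO- + H+; let x = [H+] at equilibrium.
Ka = x²/(C₀ − x); solving the quadratic gives x = 1.50 × 10^-1 M.
% ionization = x/C₀ × 100% = 1.50 × 10^-1/0.56 × 100% = 26.8%

26.8%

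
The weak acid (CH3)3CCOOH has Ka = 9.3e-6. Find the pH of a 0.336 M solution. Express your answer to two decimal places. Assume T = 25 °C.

pH = 2.75

(CH3)3CCOOH ⇌ (CH3)3CCOO- + H+
Ka = x²/(0.336 − x) = 9.3 × 10^-6
Since Ka ≪ C₀, x ≈ √(Ka·C₀) = 1.77 × 10^-3 M.
Check: 0.53% ionized — well under 5%, approximation valid.
pH = −log[H+] = −log(1.77 × 10^-3) = 2.75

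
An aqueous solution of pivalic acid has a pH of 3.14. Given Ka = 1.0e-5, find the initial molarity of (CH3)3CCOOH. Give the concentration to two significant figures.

[H+] = 10^(-3.14) = 7.24 × 10^-4 M = x
Ka = x²/(C₀ − x) ⇒ C₀ = x + x²/Ka
C₀ = 7.24 × 10^-4 + (7.24 × 10^-4)²/(1.0 × 10^-5) = 5.31 × 10^-2 M

C₀ = 5.3 × 10^-2 M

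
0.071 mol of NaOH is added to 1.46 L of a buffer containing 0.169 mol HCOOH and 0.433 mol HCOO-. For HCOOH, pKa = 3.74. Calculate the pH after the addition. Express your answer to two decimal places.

OH- converts HCOOH to HCOO-: HCOOH → 0.098 mol, HCOO- → 0.504 mol.
pH = pKa + log([A⁻]/[HA]) = 3.74 + log(0.504/0.098) = 3.74 +0.711

pH = 4.45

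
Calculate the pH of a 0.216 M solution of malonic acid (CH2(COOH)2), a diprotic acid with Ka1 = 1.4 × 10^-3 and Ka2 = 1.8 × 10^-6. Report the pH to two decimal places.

Ka1 ≫ Ka2, so treat the first dissociation as the only significant source of H+.
Ka1 = x²/(0.216 − x) = 1.4 × 10^-3
Solving the quadratic: x = (−Ka1 + √(Ka1² + 4·Ka1·C₀))/2 = 1.67 × 10^-2 M
pH = −log(1.67 × 10^-2) = 1.78

pH = 1.78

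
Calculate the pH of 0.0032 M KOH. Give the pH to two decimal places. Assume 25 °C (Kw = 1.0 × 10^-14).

pH = 11.51

KOH is a strong base; [OH-] = 0.0032 M.
pOH = -log(0.0032) = 2.49
pH = 14.00 - 2.49 = 11.51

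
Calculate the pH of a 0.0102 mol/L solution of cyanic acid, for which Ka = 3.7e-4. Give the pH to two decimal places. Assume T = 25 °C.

pH = 2.75

HOCN ⇌ OCN- + H+
Ka = [H+]²/(0.0102 − [H+]) = 3.7 × 10^-4
The 5% rule fails; solving [H+]² + Ka·[H+] − Ka·C₀ = 0 exactly:
[H+] = [−0.00037 + √(0.00037² + 1.51e-05)]/2 = 1.77 × 10^-3 M
pH = −log(1.77 × 10^-3) = 2.75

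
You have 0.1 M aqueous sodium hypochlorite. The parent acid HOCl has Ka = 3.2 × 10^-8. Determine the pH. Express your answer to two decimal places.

pH = 10.25

OCl- is the conjugate base of the weak acid HOCl.
Kb = Kw/Ka = 1.0×10^-14 / 3.2 × 10^-8 = 3.12 × 10^-7
Let x = [OH-] at equilibrium. Kb = x²/(0.1 − x).
Since Kb ≪ C₀, x ≈ √(Kb·C₀) = 1.77 × 10^-4 M.
pOH = 3.75, so pH = 14.00 − pOH = 10.25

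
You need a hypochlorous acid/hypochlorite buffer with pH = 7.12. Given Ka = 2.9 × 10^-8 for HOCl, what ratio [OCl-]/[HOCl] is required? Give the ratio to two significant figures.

pKa = -log(2.9 × 10^-8) = 7.538
pH = pKa + log(r) ⇒ log(r) = 7.12 − 7.538 = -0.418
r = [OCl-]/[HOCl] = 10^(-0.418) = 0.382

ratio = 0.38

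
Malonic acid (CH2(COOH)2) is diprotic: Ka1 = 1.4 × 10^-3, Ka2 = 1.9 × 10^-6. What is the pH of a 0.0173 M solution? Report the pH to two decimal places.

Ka1 ≫ Ka2, so treat the first dissociation as the only significant source of H+.
Ka1 = x²/(0.0173 − x) = 1.4 × 10^-3
Solving the quadratic: x = (−Ka1 + √(Ka1² + 4·Ka1·C₀))/2 = 4.27 × 10^-3 M
pH = −log(4.27 × 10^-3) = 2.37

pH = 2.37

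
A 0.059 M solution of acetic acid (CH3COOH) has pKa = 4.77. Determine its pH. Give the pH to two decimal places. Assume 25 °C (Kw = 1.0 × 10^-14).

pH = 3.00

CH3COOH ⇌ CH3COO- + H+
Ka = 10^(−4.77) = 1.70 × 10^-5
Ka = [H+]²/(0.059 − [H+]) = 1.70 × 10^-5
Neglecting [H+] in the denominator: [H+] = √(1.70 × 10^-5 × 0.059) = 1.00 × 10^-3 M
Check: 1.7% ionized — well under 5%, approximation valid.
pH = −log[H+] = −log(1.00 × 10^-3) = 3.00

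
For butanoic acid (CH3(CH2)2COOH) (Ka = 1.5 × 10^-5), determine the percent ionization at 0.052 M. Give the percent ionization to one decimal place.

1.7%

CH3(CH2)2COOH ⇌ CH3(CH2)2COO- + H+; let x = [H+] at equilibrium.
x ≈ √(Ka·C₀) = √(1.5 × 10^-5 × 0.052) = 8.83 × 10^-4 M
Fraction ionized = 8.83 × 10^-4 / 0.052 = 0.0170 → 1.7%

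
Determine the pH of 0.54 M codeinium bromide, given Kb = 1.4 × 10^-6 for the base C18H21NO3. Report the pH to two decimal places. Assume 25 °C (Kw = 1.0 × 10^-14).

C18H22NO3+ is the conjugate acid of the weak base C18H21NO3.
Ka = Kw/Kb = 1.0×10^-14 / 1.4 × 10^-6 = 7.14 × 10^-9
Let x = [H+] at equilibrium. Ka = x²/(0.54 − x).
Assume x ≪ 0.54: x ≈ √(7.14 × 10^-9 × 0.54) = 6.21 × 10^-5 M
(x/C₀ = 0.011% < 5%, so the approximation holds.)
pH = −log[H+] = −log(6.21 × 10^-5) = 4.21

pH = 4.21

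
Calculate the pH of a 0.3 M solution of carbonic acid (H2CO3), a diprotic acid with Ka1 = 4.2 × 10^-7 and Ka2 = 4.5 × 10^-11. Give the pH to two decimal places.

pH = 3.45

Ka1 ≫ Ka2, so treat the first dissociation as the only significant source of H+.
Ka1 = x²/(0.3 − x) = 4.2 × 10^-7
x ≈ √(4.2 × 10^-7 × 0.3) = 3.55 × 10^-4 M
pH = −log(3.55 × 10^-4) = 3.45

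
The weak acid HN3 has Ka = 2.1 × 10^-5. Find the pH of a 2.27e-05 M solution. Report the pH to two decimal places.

HN3 ⇌ N3- + H+
From the ICE table, Ka = [H+]²/(2.27e-05 − [H+]) = 2.1 × 10^-5.
Here C₀/Ka ≈ 1.08, so the small-[H+] approximation fails. Use the quadratic:
[H+] = [−2.1e-05 + √(2.1e-05² + 1.91e-09)]/2 = 1.37 × 10^-5 M
pH = −log(1.37 × 10^-5) = 4.86

pH = 4.86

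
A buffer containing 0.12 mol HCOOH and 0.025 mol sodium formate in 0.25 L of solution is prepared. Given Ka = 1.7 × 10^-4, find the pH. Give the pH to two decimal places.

pH = 3.09

pKa = −log(1.7 × 10^-4) = 3.770
pH = pKa + log([A⁻]/[HA]) = 3.770 + log(0.025/0.12)
pH = 3.770 + (-0.681) = 3.09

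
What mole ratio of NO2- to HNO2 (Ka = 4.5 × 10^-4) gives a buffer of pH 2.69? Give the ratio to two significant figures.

ratio = 0.22

pKa = -log(4.5 × 10^-4) = 3.347
pH = pKa + log(r) ⇒ log(r) = 2.69 − 3.347 = -0.657
r = [NO2-]/[HNO2] = 10^(-0.657) = 0.22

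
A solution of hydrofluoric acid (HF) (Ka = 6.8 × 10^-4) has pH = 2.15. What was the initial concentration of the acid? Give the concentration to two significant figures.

C₀ = 8.1 × 10^-2 M

[H+] = 10^(-2.15) = 7.08 × 10^-3 M = x
Ka = x²/(C₀ − x) ⇒ C₀ = x + x²/Ka
C₀ = 7.08 × 10^-3 + (7.08 × 10^-3)²/(6.8 × 10^-4) = 8.08 × 10^-2 M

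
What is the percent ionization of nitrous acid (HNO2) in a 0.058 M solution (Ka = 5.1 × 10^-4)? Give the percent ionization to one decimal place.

HNO2 ⇌ NO2- + H+; let x = [H+] at equilibrium.
Solve x² + 0.00051x − 2.96e-05 = 0 → x = 5.19 × 10^-3 M
Fraction ionized = 5.19 × 10^-3 / 0.058 = 0.0895 → 8.9%

8.9%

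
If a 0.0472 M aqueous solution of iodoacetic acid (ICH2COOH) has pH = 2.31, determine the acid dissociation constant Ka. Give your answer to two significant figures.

[H+] = 10^(-2.31) = 4.90 × 10^-3 M
At equilibrium [HA] = 0.0472 − 4.90 × 10^-3 = 4.23 × 10^-2 M
Ka = [H+][A-]/[HA] = (4.90 × 10^-3)² / 4.23 × 10^-2 = 5.7 × 10^-4

Ka = 5.7 × 10^-4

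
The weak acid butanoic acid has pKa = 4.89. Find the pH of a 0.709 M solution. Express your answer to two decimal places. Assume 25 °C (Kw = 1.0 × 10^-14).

CH3(CH2)2COOH ⇌ CH3(CH2)2COO- + H+
Ka = 10^(−4.89) = 1.29 × 10^-5
Ka = [H+]²/(0.709 − [H+]) = 1.29 × 10^-5
Since Ka ≪ C₀, [H+] ≈ √(Ka·C₀) = 3.02 × 10^-3 M.
pH = −log(3.02 × 10^-3) = 2.52

pH = 2.52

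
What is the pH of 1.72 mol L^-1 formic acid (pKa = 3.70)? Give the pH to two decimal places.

HCOOH ⇌ HCOO- + H+
Ka = 10^(−3.70) = 2.00 × 10^-4
Ka = [H+]²/(1.72 − [H+]) = 2.00 × 10^-4
Since Ka ≪ C₀, [H+] ≈ √(Ka·C₀) = 1.85 × 10^-2 M.
Check: 1.1% ionized — well under 5%, approximation valid.
pH = −log(1.85 × 10^-2) = 1.73

pH = 1.73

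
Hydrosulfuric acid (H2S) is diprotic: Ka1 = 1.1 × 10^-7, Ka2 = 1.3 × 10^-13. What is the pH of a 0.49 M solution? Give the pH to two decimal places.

pH = 3.63

Ka1 ≫ Ka2, so treat the first dissociation as the only significant source of H+.
Ka1 = x²/(0.49 − x) = 1.1 × 10^-7
x ≈ √(1.1 × 10^-7 × 0.49) = 2.32 × 10^-4 M
pH = −log(2.32 × 10^-4) = 3.63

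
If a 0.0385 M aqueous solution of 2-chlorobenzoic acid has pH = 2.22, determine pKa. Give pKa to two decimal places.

[H+] = 10^(-2.22) = 6.03 × 10^-3 M
At equilibrium [HA] = 0.0385 − 6.03 × 10^-3 = 3.25 × 10^-2 M
Ka = [H+][A-]/[HA] = (6.03 × 10^-3)² / 3.25 × 10^-2 = 1.12 × 10^-3
pKa = -log(1.12 × 10^-3) = 2.95

pKa = 2.95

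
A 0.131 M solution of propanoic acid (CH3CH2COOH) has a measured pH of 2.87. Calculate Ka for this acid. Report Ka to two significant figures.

Ka = 1.4 × 10^-5

[H+] = 10^(-2.87) = 1.35 × 10^-3 M
At equilibrium [HA] = 0.131 − 1.35 × 10^-3 = 1.30 × 10^-1 M
Ka = [H+][A-]/[HA] = (1.35 × 10^-3)² / 1.30 × 10^-1 = 1.4 × 10^-5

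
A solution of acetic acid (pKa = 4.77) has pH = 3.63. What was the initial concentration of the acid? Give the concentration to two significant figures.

C₀ = 3.5 × 10^-3 M

[H+] = 10^(-3.63) = 2.34 × 10^-4 M = x
Ka = 10^(−4.77) = 1.70 × 10^-5
Ka = x²/(C₀ − x) ⇒ C₀ = x + x²/Ka
C₀ = 2.34 × 10^-4 + (2.34 × 10^-4)²/(1.70 × 10^-5) = 3.45 × 10^-3 M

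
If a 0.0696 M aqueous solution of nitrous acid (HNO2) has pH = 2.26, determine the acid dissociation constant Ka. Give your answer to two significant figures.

[H+] = 10^(-2.26) = 5.50 × 10^-3 M
At equilibrium [HA] = 0.0696 − 5.50 × 10^-3 = 6.41 × 10^-2 M
Ka = [H+][A-]/[HA] = (5.50 × 10^-3)² / 6.41 × 10^-2 = 4.7 × 10^-4

Ka = 4.7 × 10^-4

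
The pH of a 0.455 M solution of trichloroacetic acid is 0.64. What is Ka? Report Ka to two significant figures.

Ka = 2.3 × 10^-1

[H+] = 10^(-0.64) = 2.29 × 10^-1 M
At equilibrium [HA] = 0.455 − 2.29 × 10^-1 = 2.26 × 10^-1 M
Ka = [H+][A-]/[HA] = (2.29 × 10^-1)² / 2.26 × 10^-1 = 2.3 × 10^-1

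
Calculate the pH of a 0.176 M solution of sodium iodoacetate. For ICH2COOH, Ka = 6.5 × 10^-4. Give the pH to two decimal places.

ICH2COO- is the conjugate base of the weak acid ICH2COOH.
Kb = Kw/Ka = 1.0×10^-14 / 6.5 × 10^-4 = 1.54 × 10^-11
Let x = [OH-] at equilibrium. Kb = x²/(0.176 − x).
Neglecting x in the denominator: x = √(1.54 × 10^-11 × 0.176) = 1.65 × 10^-6 M
Check: 0.00094% ionized — well under 5%, approximation valid.
pOH = 5.78, so pH = 14.00 − pOH = 8.22

pH = 8.22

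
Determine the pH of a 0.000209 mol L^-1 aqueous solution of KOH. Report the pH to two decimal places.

KOH is a strong base; [OH-] = 0.000209 M.
pOH = -log(0.000209) = 3.68
pH = 14.00 - 3.68 = 10.32

pH = 10.32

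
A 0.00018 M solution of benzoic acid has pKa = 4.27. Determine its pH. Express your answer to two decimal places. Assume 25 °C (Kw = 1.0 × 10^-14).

pH = 4.12

C6H5COOH ⇌ C6H5COO- + H+
Ka = 10^(−4.27) = 5.37 × 10^-5
Ka = x²/(0.00018 − x) = 5.37 × 10^-5
The 5% rule fails; solving x² + Ka·x − Ka·C₀ = 0 exactly:
x = [−5.37e-05 + √(5.37e-05² + 3.87e-08)]/2 = 7.51 × 10^-5 M
pH = −log(7.51 × 10^-5) = 4.12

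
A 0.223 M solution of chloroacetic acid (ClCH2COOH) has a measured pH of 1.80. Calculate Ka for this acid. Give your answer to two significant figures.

Ka = 1.2 × 10^-3

[H+] = 10^(-1.80) = 1.58 × 10^-2 M
At equilibrium [HA] = 0.223 − 1.58 × 10^-2 = 2.07 × 10^-1 M
Ka = [H+][A-]/[HA] = (1.58 × 10^-2)² / 2.07 × 10^-1 = 1.2 × 10^-3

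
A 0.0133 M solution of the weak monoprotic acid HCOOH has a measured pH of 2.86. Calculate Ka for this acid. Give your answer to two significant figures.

[H+] = 10^(-2.86) = 1.38 × 10^-3 M
At equilibrium [HA] = 0.0133 − 1.38 × 10^-3 = 1.19 × 10^-2 M
Ka = [H+][A-]/[HA] = (1.38 × 10^-3)² / 1.19 × 10^-2 = 1.6 × 10^-4

Ka = 1.6 × 10^-4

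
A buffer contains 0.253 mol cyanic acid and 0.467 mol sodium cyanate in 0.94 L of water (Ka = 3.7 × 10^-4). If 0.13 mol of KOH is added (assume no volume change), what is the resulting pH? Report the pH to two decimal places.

OH- converts HOCN to OCN-: HOCN → 0.123 mol, OCN- → 0.597 mol.
pKa = −log(3.7 × 10^-4) = 3.432
pH = pKa + log(n_OCN-/n_HOCN) = 3.432 + log(0.597/0.123) = 3.432 + (+0.686)

pH = 4.12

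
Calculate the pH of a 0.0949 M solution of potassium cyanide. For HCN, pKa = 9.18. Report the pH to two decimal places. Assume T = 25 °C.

CN- is the conjugate base of the weak acid HCN.
Ka = 10^(−9.18) = 6.61 × 10^-10
Kb = Kw/Ka = 1.0×10^-14 / 6.61 × 10^-10 = 1.51 × 10^-5
Kb = x²/(0.0949 − x) = 1.51 × 10^-5
Neglecting x in the denominator: x = √(1.51 × 10^-5 × 0.0949) = 1.20 × 10^-3 M
pOH = −log(1.20 × 10^-3) = 2.92; pH = 14.00 − 2.92 = 11.08

pH = 11.08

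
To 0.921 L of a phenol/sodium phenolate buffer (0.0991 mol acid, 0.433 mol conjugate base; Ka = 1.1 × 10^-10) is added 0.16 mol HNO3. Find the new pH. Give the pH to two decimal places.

pH = 9.98

Added H+ converts C6H5O- to C6H5OH: C6H5OH → 0.259 mol, C6H5O- → 0.273 mol.
pKa = −log(1.1 × 10^-10) = 9.959
Henderson–Hasselbalch with mole ratio 0.273/0.259: pH = 9.959 + (+0.023)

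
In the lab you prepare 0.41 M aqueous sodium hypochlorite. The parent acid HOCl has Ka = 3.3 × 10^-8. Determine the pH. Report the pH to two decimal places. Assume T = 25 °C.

OCl- is the conjugate base of the weak acid HOCl.
Kb = Kw/Ka = 1.0×10^-14 / 3.3 × 10^-8 = 3.03 × 10^-7
Kb = [OH-]²/(0.41 − [OH-]) = 3.03 × 10^-7
Since Kb ≪ C₀, [OH-] ≈ √(Kb·C₀) = 3.52 × 10^-4 M.
pOH = 3.45, so pH = 14.00 − pOH = 10.55

pH = 10.55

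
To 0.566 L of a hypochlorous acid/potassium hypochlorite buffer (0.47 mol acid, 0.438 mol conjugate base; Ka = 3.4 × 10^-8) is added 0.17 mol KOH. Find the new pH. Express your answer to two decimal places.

OH- converts HOCl to OCl-: HOCl → 0.3 mol, OCl- → 0.608 mol.
pKa = −log(3.4 × 10^-8) = 7.469
Henderson–Hasselbalch with mole ratio 0.608/0.3: pH = 7.469 + (+0.307)

pH = 7.78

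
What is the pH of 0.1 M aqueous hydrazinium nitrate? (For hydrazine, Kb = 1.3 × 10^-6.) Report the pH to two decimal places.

N2H5+ is the conjugate acid of the weak base N2H4.
Ka = Kw/Kb = 1.0×10^-14 / 1.3 × 10^-6 = 7.69 × 10^-9
Ka = [H+]²/(0.1 − [H+]) = 7.69 × 10^-9
Assume [H+] ≪ 0.1: [H+] ≈ √(7.69 × 10^-9 × 0.1) = 2.77 × 10^-5 M
pH = −log[H+] = −log(2.77 × 10^-5) = 4.56

pH = 4.56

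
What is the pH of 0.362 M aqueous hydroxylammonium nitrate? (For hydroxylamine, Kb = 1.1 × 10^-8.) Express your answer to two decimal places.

pH = 3.24

NH3OH+ is the conjugate acid of the weak base NH2OH.
Ka = Kw/Kb = 1.0×10^-14 / 1.1 × 10^-8 = 9.09 × 10^-7
From the ICE table, Ka = x²/(0.362 − x) = 9.09 × 10^-7.
Since Ka ≪ C₀, x ≈ √(Ka·C₀) = 5.74 × 10^-4 M.
(x/C₀ = 0.16% < 5%, so the approximation holds.)
pH = −log(5.74 × 10^-4) = 3.24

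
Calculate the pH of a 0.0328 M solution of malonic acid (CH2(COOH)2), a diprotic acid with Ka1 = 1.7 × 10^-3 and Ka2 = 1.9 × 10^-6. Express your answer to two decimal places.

pH = 2.18

Ka1 ≫ Ka2, so treat the first dissociation as the only significant source of H+.
Ka1 = x²/(0.0328 − x) = 1.7 × 10^-3
Solving the quadratic: x = (−Ka1 + √(Ka1² + 4·Ka1·C₀))/2 = 6.67 × 10^-3 M
pH = −log(6.67 × 10^-3) = 2.18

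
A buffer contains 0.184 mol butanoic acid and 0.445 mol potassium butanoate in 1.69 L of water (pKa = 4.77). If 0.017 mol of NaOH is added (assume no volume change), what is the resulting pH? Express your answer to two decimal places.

After neutralization: n(CH3(CH2)2COOH) = 0.167 mol, n(CH3(CH2)2COO-) = 0.462 mol.
Henderson–Hasselbalch with mole ratio 0.462/0.167: pH = 4.77 + (+0.442)

pH = 5.21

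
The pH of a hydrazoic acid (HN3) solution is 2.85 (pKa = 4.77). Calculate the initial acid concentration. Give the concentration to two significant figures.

[H+] = 10^(-2.85) = 1.41 × 10^-3 M = x
Ka = 10^(−4.77) = 1.70 × 10^-5
Ka = x²/(C₀ − x) ⇒ C₀ = x + x²/Ka
C₀ = 1.41 × 10^-3 + (1.41 × 10^-3)²/(1.70 × 10^-5) = 1.18 × 10^-1 M

C₀ = 1.2 × 10^-1 M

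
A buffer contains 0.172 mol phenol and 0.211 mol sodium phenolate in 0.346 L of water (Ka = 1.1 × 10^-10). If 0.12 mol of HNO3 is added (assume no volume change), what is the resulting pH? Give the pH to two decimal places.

pH = 9.45

After neutralization: n(C6H5OH) = 0.292 mol, n(C6H5O-) = 0.091 mol.
pKa = −log(1.1 × 10^-10) = 9.959
pH = pKa + log([A⁻]/[HA]) = 9.959 + log(0.091/0.292) = 9.959 -0.506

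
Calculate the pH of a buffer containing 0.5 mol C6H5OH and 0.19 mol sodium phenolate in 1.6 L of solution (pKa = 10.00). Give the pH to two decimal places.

pH = pKa + log([A⁻]/[HA]) = 10.00 + log(0.19/0.5)
pH = 10.00 + (-0.420) = 9.58

pH = 9.58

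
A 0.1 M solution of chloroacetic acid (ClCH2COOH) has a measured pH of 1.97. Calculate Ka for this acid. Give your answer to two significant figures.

Ka = 1.3 × 10^-3

[H+] = 10^(-1.97) = 1.07 × 10^-2 M
At equilibrium [HA] = 0.1 − 1.07 × 10^-2 = 8.93 × 10^-2 M
Ka = [H+][A-]/[HA] = (1.07 × 10^-2)² / 8.93 × 10^-2 = 1.3 × 10^-3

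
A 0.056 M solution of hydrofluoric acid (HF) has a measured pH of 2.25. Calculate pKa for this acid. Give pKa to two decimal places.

[H+] = 10^(-2.25) = 5.62 × 10^-3 M
At equilibrium [HA] = 0.056 − 5.62 × 10^-3 = 5.04 × 10^-2 M
Ka = [H+][A-]/[HA] = (5.62 × 10^-3)² / 5.04 × 10^-2 = 6.27 × 10^-4
pKa = -log(6.27 × 10^-4) = 3.20

pKa = 3.20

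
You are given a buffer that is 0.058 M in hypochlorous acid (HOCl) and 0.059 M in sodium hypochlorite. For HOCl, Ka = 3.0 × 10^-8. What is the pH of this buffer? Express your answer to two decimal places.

pH = 7.53

pKa = −log(3.0 × 10^-8) = 7.523
Henderson–Hasselbalch: pH = pKa + log([OCl-]/[HOCl]) = 7.523 + log(0.059/0.058)
pH = 7.523 + (+0.007) = 7.53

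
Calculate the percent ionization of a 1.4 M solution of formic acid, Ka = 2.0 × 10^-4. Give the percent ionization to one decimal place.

1.2%

HCOOH ⇌ HCOO- + H+; let x = [H+] at equilibrium.
x ≈ √(Ka·C₀) = √(2.0 × 10^-4 × 1.4) = 1.67 × 10^-2 M
Fraction ionized = 1.67 × 10^-2 / 1.4 = 0.0119 → 1.2%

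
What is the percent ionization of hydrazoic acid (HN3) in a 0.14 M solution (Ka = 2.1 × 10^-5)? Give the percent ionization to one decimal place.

HN3 ⇌ N3- + H+; let x = [H+] at equilibrium.
x ≈ √(Ka·C₀) = √(2.1 × 10^-5 × 0.14) = 1.71 × 10^-3 M
% ionization = x/C₀ × 100% = 1.71 × 10^-3/0.14 × 100% = 1.2%

1.2%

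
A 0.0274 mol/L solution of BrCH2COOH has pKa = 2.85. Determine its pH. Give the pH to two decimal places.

pH = 2.26

BrCH2COOH ⇌ BrCH2COO- + H+
Ka = 10^(−2.85) = 1.41 × 10^-3
From the ICE table, Ka = [H+]²/(0.0274 − [H+]) = 1.41 × 10^-3.
The 5% rule fails; solving [H+]² + Ka·[H+] − Ka·C₀ = 0 exactly:
[H+] = (−Ka + √(Ka² + 4·Ka·C₀))/2 = 5.55 × 10^-3 M
pH = −log[H+] = −log(5.55 × 10^-3) = 2.26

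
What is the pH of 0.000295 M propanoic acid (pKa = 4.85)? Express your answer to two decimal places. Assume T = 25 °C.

CH3CH2COOH ⇌ CH3CH2COO- + H+
Ka = 10^(−4.85) = 1.41 × 10^-5
Ka = [H+]²/(0.000295 − [H+]) = 1.41 × 10^-5
The 5% rule fails; solving [H+]² + Ka·[H+] − Ka·C₀ = 0 exactly:
[H+] = (−Ka + √(Ka² + 4·Ka·C₀))/2 = 5.78 × 10^-5 M
pH = −log[H+] = −log(5.78 × 10^-5) = 4.24

pH = 4.24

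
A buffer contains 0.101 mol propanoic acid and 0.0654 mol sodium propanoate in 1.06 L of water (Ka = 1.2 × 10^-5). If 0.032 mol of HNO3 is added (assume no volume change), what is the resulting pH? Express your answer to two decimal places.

Added H+ converts CH3CH2COO- to CH3CH2COOH: CH3CH2COOH → 0.133 mol, CH3CH2COO- → 0.0334 mol.
pKa = −log(1.2 × 10^-5) = 4.921
pH = pKa + log(n_CH3CH2COO-/n_CH3CH2COOH) = 4.921 + log(0.0334/0.133) = 4.921 + (-0.600)

pH = 4.32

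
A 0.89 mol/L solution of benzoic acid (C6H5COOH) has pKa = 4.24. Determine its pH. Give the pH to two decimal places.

pH = 2.15

C6H5COOH ⇌ C6H5COO- + H+
Ka = 10^(−4.24) = 5.75 × 10^-5
Let x = [H+] at equilibrium. Ka = x²/(0.89 − x).
Since Ka ≪ C₀, x ≈ √(Ka·C₀) = 7.15 × 10^-3 M.
pH = −log[H+] = −log(7.15 × 10^-3) = 2.15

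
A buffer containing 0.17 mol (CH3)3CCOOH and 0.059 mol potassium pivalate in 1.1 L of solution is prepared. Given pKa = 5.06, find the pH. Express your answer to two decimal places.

pH = 4.60

pH = pKa + log([A⁻]/[HA]) = 5.06 + log(0.059/0.17)
pH = 5.06 + (-0.460) = 4.60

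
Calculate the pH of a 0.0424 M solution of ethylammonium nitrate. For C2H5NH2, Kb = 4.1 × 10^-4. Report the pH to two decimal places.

C2H5NH3+ is the conjugate acid of the weak base C2H5NH2.
Ka = Kw/Kb = 1.0×10^-14 / 4.1 × 10^-4 = 2.44 × 10^-11
From the ICE table, Ka = [H+]²/(0.0424 − [H+]) = 2.44 × 10^-11.
Since Ka ≪ C₀, [H+] ≈ √(Ka·C₀) = 1.02 × 10^-6 M.
([H+]/C₀ = 0.0024% < 5%, so the approximation holds.)
pH = −log[H+] = −log(1.02 × 10^-6) = 5.99

pH = 5.99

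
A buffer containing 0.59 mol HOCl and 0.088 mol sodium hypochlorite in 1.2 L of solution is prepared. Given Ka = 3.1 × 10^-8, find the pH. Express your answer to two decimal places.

pH = 6.68

pKa = −log(3.1 × 10^-8) = 7.509
pH = pKa + log([A⁻]/[HA]) = 7.509 + log(0.088/0.59)
pH = 7.509 + (-0.826) = 6.68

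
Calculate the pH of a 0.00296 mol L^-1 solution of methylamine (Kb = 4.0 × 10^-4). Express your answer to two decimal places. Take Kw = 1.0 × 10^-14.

CH3NH2 + H2O ⇌ CH3NH3+ + OH-
Let x = [OH-] at equilibrium. Kb = x²/(0.00296 − x).
Here C₀/Kb ≈ 7.4, so the small-x approximation fails. Use the quadratic:
x = [−0.0004 + √(0.0004² + 4.74e-06)]/2 = 9.06 × 10^-4 M
pOH = 3.04, so pH = 14.00 − pOH = 10.96

pH = 10.96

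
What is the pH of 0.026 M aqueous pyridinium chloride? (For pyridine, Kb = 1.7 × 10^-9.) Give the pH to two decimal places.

C5H5NH+ is the conjugate acid of the weak base C5H5N.
Ka = Kw/Kb = 1.0×10^-14 / 1.7 × 10^-9 = 5.88 × 10^-6
From the ICE table, Ka = x²/(0.026 − x) = 5.88 × 10^-6.
Assume x ≪ 0.026: x ≈ √(5.88 × 10^-6 × 0.026) = 3.91 × 10^-4 M
(x/C₀ = 1.5% < 5%, so the approximation holds.)
pH = −log[H+] = −log(3.91 × 10^-4) = 3.41

pH = 3.41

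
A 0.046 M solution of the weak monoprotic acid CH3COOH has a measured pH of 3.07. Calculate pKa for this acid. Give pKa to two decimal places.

pKa = 4.79

[H+] = 10^(-3.07) = 8.51 × 10^-4 M
At equilibrium [HA] = 0.046 − 8.51 × 10^-4 = 4.51 × 10^-2 M
Ka = [H+][A-]/[HA] = (8.51 × 10^-4)² / 4.51 × 10^-2 = 1.61 × 10^-5
pKa = -log(1.61 × 10^-5) = 4.79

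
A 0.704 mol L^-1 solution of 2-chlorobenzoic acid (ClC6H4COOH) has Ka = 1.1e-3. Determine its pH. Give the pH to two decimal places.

pH = 1.56

ClC6H4COOH ⇌ ClC6H4COO- + H+
From the ICE table, Ka = [H+]²/(0.704 − [H+]) = 1.1 × 10^-3.
Since Ka ≪ C₀, [H+] ≈ √(Ka·C₀) = 2.78 × 10^-2 M.
([H+]/C₀ = 4% < 5%, so the approximation holds.)
pH = −log(2.78 × 10^-2) = 1.56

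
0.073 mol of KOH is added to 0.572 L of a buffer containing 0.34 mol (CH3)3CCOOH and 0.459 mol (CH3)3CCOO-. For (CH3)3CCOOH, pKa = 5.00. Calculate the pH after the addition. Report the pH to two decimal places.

OH- converts (CH3)3CCOOH to (CH3)3CCOO-: (CH3)3CCOOH → 0.267 mol, (CH3)3CCOO- → 0.532 mol.
pH = pKa + log(n_(CH3)3CCOO-/n_(CH3)3CCOOH) = 5.00 + log(0.532/0.267) = 5.00 + (+0.299)

pH = 5.30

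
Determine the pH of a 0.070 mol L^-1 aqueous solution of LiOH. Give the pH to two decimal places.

LiOH is a strong base; [OH-] = 0.07 M.
pOH = -log(0.07) = 1.15
pH = 14.00 - 1.15 = 12.85

pH = 12.85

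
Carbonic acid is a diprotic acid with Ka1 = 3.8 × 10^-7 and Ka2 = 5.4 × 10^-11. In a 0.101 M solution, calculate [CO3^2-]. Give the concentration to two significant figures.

5.4 × 10^-11 M

First ionization gives [H+] ≈ [HCO3-] = 1.96 × 10^-4 M.
Second step: Ka2 = [H+][CO3^2-]/[HCO3-] ≈ [CO3^2-] (since [H+] ≈ [HCO3-]).
So [CO3^2-] ≈ Ka2.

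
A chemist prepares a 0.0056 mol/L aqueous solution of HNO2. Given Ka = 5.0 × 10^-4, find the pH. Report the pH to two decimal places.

HNO2 ⇌ NO2- + H+
Ka = x²/(0.0056 − x) = 5.0 × 10^-4
x is not negligible relative to C₀; solve x² + 0.0005·x − 2.8e-06 = 0.
x = (−Ka + √(Ka² + 4·Ka·C₀))/2 = 1.44 × 10^-3 M
pH = −log(1.44 × 10^-3) = 2.84

pH = 2.84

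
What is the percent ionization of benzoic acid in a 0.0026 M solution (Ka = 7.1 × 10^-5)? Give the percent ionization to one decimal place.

C6H5COOH ⇌ C6H5COO- + H+; let x = [H+] at equilibrium.
Solve x² + 7.1e-05x − 1.85e-07 = 0 → x = 3.96 × 10^-4 M
Fraction ionized = 3.96 × 10^-4 / 0.0026 = 0.1523 → 15.2%

15.2%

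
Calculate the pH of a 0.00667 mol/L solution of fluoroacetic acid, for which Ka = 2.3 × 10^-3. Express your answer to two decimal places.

pH = 2.53

FCH2COOH ⇌ FCH2COO- + H+
Ka = [H+]²/(0.00667 − [H+]) = 2.3 × 10^-3
The 5% rule fails; solving [H+]² + Ka·[H+] − Ka·C₀ = 0 exactly:
[H+] = [−0.0023 + √(0.0023² + 6.14e-05)]/2 = 2.93 × 10^-3 M
pH = −log(2.93 × 10^-3) = 2.53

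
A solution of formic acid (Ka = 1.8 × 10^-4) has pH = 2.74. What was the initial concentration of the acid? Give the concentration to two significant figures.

[H+] = 10^(-2.74) = 1.82 × 10^-3 M = x
Ka = x²/(C₀ − x) ⇒ C₀ = x + x²/Ka
C₀ = 1.82 × 10^-3 + (1.82 × 10^-3)²/(1.8 × 10^-4) = 2.02 × 10^-2 M

C₀ = 2.0 × 10^-2 M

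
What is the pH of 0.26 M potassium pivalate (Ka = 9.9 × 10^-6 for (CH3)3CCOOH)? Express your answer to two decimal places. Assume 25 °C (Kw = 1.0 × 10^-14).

(CH3)3CCOO- is the conjugate base of the weak acid (CH3)3CCOOH.
Kb = Kw/Ka = 1.0×10^-14 / 9.9 × 10^-6 = 1.01 × 10^-9
From the ICE table, Kb = [OH-]²/(0.26 − [OH-]) = 1.01 × 10^-9.
Assume [OH-] ≪ 0.26: [OH-] ≈ √(1.01 × 10^-9 × 0.26) = 1.62 × 10^-5 M
([OH-]/C₀ = 0.0062% < 5%, so the approximation holds.)
pOH = 4.79, so pH = 14.00 − pOH = 9.21

pH = 9.21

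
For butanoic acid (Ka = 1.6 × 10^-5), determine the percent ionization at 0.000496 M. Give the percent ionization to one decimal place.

CH3(CH2)2COOH ⇌ CH3(CH2)2COO- + H+; let x = [H+] at equilibrium.
Ka = x²/(C₀ − x); solving the quadratic gives x = 8.14 × 10^-5 M.
% ionization = x/C₀ × 100% = 8.14 × 10^-5/0.000496 × 100% = 16.4%

16.4%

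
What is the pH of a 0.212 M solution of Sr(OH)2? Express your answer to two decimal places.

Sr(OH)2 is a strong base (each formula unit releases 2 OH-); [OH-] = 0.424 M.
pOH = -log(0.424) = 0.37
pH = 14.00 - 0.37 = 13.63

pH = 13.63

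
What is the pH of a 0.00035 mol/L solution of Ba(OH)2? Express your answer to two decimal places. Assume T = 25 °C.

pH = 10.85

Ba(OH)2 is a strong base (each formula unit releases 2 OH-); [OH-] = 0.0007 M.
pOH = -log(0.0007) = 3.15
pH = 14.00 - 3.15 = 10.85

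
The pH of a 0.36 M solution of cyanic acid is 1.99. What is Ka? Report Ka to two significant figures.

[H+] = 10^(-1.99) = 1.02 × 10^-2 M
At equilibrium [HA] = 0.36 − 1.02 × 10^-2 = 3.50 × 10^-1 M
Ka = [H+][A-]/[HA] = (1.02 × 10^-2)² / 3.50 × 10^-1 = 3.0 × 10^-4

Ka = 3.0 × 10^-4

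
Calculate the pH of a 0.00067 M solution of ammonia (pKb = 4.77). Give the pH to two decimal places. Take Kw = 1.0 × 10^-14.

pH = 9.99

NH3 + H2O ⇌ NH4+ + OH-
Kb = 10^(−4.77) = 1.70 × 10^-5
Kb = [OH-]²/(0.00067 − [OH-]) = 1.70 × 10^-5
Here C₀/Kb ≈ 39.4, so the small-[OH-] approximation fails. Use the quadratic:
[OH-] = [−1.7e-05 + √(1.7e-05² + 4.56e-08)]/2 = 9.86 × 10^-5 M
pOH = −log(9.86 × 10^-5) = 4.01; pH = 14.00 − 4.01 = 9.99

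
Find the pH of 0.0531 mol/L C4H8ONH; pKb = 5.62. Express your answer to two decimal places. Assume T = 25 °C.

pH = 10.55

C4H8ONH + H2O ⇌ C4H8ONH2+ + OH-
Kb = 10^(−5.62) = 2.40 × 10^-6
Let x = [OH-] at equilibrium. Kb = x²/(0.0531 − x).
Assume x ≪ 0.0531: x ≈ √(2.40 × 10^-6 × 0.0531) = 3.57 × 10^-4 M
Check: 0.67% ionized — well under 5%, approximation valid.
pOH = 3.45, so pH = 14.00 − pOH = 10.55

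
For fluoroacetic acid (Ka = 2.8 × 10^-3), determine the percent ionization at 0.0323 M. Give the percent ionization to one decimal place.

25.4%

FCH2COOH ⇌ FCH2COO- + H+; let x = [H+] at equilibrium.
Ka = x²/(C₀ − x); solving the quadratic gives x = 8.21 × 10^-3 M.
Fraction ionized = 8.21 × 10^-3 / 0.0323 = 0.2542 → 25.4%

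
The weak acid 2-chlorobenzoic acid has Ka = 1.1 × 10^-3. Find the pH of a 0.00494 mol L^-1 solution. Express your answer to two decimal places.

ClC6H4COOH ⇌ ClC6H4COO- + H+
Ka = x²/(0.00494 − x) = 1.1 × 10^-3
x is not negligible relative to C₀; solve x² + 0.0011·x − 5.43e-06 = 0.
x = (−Ka + √(Ka² + 4·Ka·C₀))/2 = 1.85 × 10^-3 M
pH = −log(1.85 × 10^-3) = 2.73

pH = 2.73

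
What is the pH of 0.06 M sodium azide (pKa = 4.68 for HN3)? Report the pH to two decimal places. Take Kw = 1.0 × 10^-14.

N3- is the conjugate base of the weak acid HN3.
Ka = 10^(−4.68) = 2.09 × 10^-5
Kb = Kw/Ka = 1.0×10^-14 / 2.09 × 10^-5 = 4.78 × 10^-10
Kb = x²/(0.06 − x) = 4.78 × 10^-10
Neglecting x in the denominator: x = √(4.78 × 10^-10 × 0.06) = 5.36 × 10^-6 M
(x/C₀ = 0.0089% < 5%, so the approximation holds.)
pOH = 5.27, so pH = 14.00 − pOH = 8.73

pH = 8.73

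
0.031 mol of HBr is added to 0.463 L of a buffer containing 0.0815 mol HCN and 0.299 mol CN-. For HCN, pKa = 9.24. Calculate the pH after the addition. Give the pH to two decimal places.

pH = 9.62

After neutralization: n(HCN) = 0.113 mol, n(CN-) = 0.268 mol.
Henderson–Hasselbalch with mole ratio 0.268/0.113: pH = 9.24 + (+0.375)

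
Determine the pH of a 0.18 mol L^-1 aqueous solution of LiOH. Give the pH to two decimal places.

pH = 13.26

LiOH is a strong base; [OH-] = 0.18 M.
pOH = -log(0.18) = 0.74
pH = 14.00 - 0.74 = 13.26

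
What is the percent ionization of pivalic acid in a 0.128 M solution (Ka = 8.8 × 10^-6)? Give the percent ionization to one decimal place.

(CH3)3CCOOH ⇌ (CH3)3CCOO- + H+; let x = [H+] at equilibrium.
x ≈ √(Ka·C₀) = √(8.8 × 10^-6 × 0.128) = 1.06 × 10^-3 M
Fraction ionized = 1.06 × 10^-3 / 0.128 = 0.0083 → 0.8%

0.8%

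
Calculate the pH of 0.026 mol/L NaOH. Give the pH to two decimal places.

pH = 12.41

NaOH is a strong base; [OH-] = 0.026 M.
pOH = -log(0.026) = 1.59
pH = 14.00 - 1.59 = 12.41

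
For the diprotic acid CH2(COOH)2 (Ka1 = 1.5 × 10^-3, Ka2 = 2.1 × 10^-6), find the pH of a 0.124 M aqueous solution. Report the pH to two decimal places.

pH = 1.89

Ka1 ≫ Ka2, so treat the first dissociation as the only significant source of H+.
Ka1 = x²/(0.124 − x) = 1.5 × 10^-3
Solving the quadratic: x = (−Ka1 + √(Ka1² + 4·Ka1·C₀))/2 = 1.29 × 10^-2 M
pH = −log(1.29 × 10^-2) = 1.89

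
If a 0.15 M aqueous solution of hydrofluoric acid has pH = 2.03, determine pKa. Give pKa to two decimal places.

pKa = 3.21

[H+] = 10^(-2.03) = 9.33 × 10^-3 M
At equilibrium [HA] = 0.15 − 9.33 × 10^-3 = 1.41 × 10^-1 M
Ka = [H+][A-]/[HA] = (9.33 × 10^-3)² / 1.41 × 10^-1 = 6.17 × 10^-4
pKa = -log(6.17 × 10^-4) = 3.21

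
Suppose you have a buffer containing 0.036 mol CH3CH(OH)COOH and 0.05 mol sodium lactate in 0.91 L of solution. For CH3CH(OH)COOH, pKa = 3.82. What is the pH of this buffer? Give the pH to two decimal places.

Henderson–Hasselbalch: pH = pKa + log([CH3CH(OH)COO-]/[CH3CH(OH)COOH]) = 3.82 + log(0.05/0.036)
pH = 3.82 + (+0.143) = 3.96

pH = 3.96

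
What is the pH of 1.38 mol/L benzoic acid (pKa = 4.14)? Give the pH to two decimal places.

C6H5COOH ⇌ C6H5COO- + H+
Ka = 10^(−4.14) = 7.24 × 10^-5
From the ICE table, Ka = [H+]²/(1.38 − [H+]) = 7.24 × 10^-5.
Since Ka ≪ C₀, [H+] ≈ √(Ka·C₀) = 1.00 × 10^-2 M.
Check: 0.72% ionized — well under 5%, approximation valid.
pH = −log(1.00 × 10^-2) = 2.00

pH = 2.00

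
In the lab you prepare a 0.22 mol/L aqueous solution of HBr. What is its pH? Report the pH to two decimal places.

pH = 0.66

HBr is a strong acid and dissociates completely, so [H+] = 0.22 M.
pH = -log(0.22) = 0.66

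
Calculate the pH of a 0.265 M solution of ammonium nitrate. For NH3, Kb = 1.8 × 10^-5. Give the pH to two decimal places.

NH4+ is the conjugate acid of the weak base NH3.
Ka = Kw/Kb = 1.0×10^-14 / 1.8 × 10^-5 = 5.56 × 10^-10
From the ICE table, Ka = [H+]²/(0.265 − [H+]) = 5.56 × 10^-10.
Assume [H+] ≪ 0.265: [H+] ≈ √(5.56 × 10^-10 × 0.265) = 1.21 × 10^-5 M
pH = −log[H+] = −log(1.21 × 10^-5) = 4.92

pH = 4.92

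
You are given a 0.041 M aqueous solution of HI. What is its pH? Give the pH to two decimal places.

HI is a strong acid and dissociates completely, so [H+] = 0.041 M.
pH = -log(0.041) = 1.39

pH = 1.39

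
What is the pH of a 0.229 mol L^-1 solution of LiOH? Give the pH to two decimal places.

pH = 13.36

LiOH is a strong base; [OH-] = 0.229 M.
pOH = -log(0.229) = 0.64
pH = 14.00 - 0.64 = 13.36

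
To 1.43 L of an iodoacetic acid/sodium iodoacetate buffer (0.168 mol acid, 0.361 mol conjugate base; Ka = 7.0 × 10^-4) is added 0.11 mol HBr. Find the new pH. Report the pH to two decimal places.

pH = 3.11

Added H+ converts ICH2COO- to ICH2COOH: ICH2COOH → 0.278 mol, ICH2COO- → 0.251 mol.
pKa = −log(7.0 × 10^-4) = 3.155
pH = pKa + log([A⁻]/[HA]) = 3.155 + log(0.251/0.278) = 3.155 -0.044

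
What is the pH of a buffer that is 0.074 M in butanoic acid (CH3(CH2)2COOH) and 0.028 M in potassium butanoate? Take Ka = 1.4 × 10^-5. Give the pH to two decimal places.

pH = 4.43

pKa = −log(1.4 × 10^-5) = 4.854
Henderson–Hasselbalch: pH = pKa + log([CH3(CH2)2COO-]/[CH3(CH2)2COOH]) = 4.854 + log(0.028/0.074)
pH = 4.854 + (-0.422) = 4.43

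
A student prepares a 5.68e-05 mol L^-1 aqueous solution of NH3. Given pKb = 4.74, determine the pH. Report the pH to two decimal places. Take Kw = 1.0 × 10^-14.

pH = 9.39

NH3 + H2O ⇌ NH4+ + OH-
Kb = 10^(−4.74) = 1.82 × 10^-5
Kb = x²/(5.68e-05 − x) = 1.82 × 10^-5
x is not negligible relative to C₀; solve x² + 1.82e-05·x − 1.03e-09 = 0.
x = (−Kb + √(Kb² + 4·Kb·C₀))/2 = 2.43 × 10^-5 M
pOH = 4.61, so pH = 14.00 − pOH = 9.39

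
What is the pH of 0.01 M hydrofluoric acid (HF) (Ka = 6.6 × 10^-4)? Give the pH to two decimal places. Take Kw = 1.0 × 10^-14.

HF ⇌ F- + H+
Ka = x²/(0.01 − x) = 6.6 × 10^-4
Here C₀/Ka ≈ 15.2, so the small-x approximation fails. Use the quadratic:
x = [−0.00066 + √(0.00066² + 2.64e-05)]/2 = 2.26 × 10^-3 M
pH = −log[H+] = −log(2.26 × 10^-3) = 2.65

pH = 2.65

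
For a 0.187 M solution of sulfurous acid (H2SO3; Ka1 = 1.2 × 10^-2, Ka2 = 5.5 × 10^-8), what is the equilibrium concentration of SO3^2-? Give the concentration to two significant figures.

First ionization gives [H+] ≈ [HSO3-] = 4.17 × 10^-2 M.
Second step: Ka2 = [H+][SO3^2-]/[HSO3-] ≈ [SO3^2-] (since [H+] ≈ [HSO3-]).
So [SO3^2-] ≈ Ka2.

5.5 × 10^-8 M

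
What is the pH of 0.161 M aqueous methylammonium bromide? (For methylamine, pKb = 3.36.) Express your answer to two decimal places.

pH = 5.72

CH3NH3+ is the conjugate acid of the weak base CH3NH2.
Kb = 10^(−3.36) = 4.37 × 10^-4
Ka = Kw/Kb = 1.0×10^-14 / 4.37 × 10^-4 = 2.29 × 10^-11
Let x = [H+] at equilibrium. Ka = x²/(0.161 − x).
Since Ka ≪ C₀, x ≈ √(Ka·C₀) = 1.92 × 10^-6 M.
Check: 0.0012% ionized — well under 5%, approximation valid.
pH = −log(1.92 × 10^-6) = 5.72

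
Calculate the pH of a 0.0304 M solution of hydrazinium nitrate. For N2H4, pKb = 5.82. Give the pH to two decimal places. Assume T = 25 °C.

N2H5+ is the conjugate acid of the weak base N2H4.
Kb = 10^(−5.82) = 1.51 × 10^-6
Ka = Kw/Kb = 1.0×10^-14 / 1.51 × 10^-6 = 6.62 × 10^-9
From the ICE table, Ka = x²/(0.0304 − x) = 6.62 × 10^-9.
Assume x ≪ 0.0304: x ≈ √(6.62 × 10^-9 × 0.0304) = 1.42 × 10^-5 M
pH = −log(1.42 × 10^-5) = 4.85

pH = 4.85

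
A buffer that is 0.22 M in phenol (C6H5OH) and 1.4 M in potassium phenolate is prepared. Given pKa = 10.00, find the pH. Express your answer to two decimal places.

pH = 10.80

pH = pKa + log([A⁻]/[HA]) = 10.00 + log(1.4/0.22)
pH = 10.00 + (+0.804) = 10.80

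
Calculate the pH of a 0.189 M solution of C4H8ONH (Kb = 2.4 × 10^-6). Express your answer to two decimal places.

C4H8ONH + H2O ⇌ C4H8ONH2+ + OH-
Let x = [OH-] at equilibrium. Kb = x²/(0.189 − x).
Since Kb ≪ C₀, x ≈ √(Kb·C₀) = 6.73 × 10^-4 M.
pOH = −log(6.73 × 10^-4) = 3.17; pH = 14.00 − 3.17 = 10.83

pH = 10.83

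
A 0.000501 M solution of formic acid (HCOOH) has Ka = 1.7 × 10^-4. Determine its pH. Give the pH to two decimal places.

HCOOH ⇌ HCOO- + H+
Ka = x²/(0.000501 − x) = 1.7 × 10^-4
Here C₀/Ka ≈ 2.95, so the small-x approximation fails. Use the quadratic:
x = [−0.00017 + √(0.00017² + 3.41e-07)]/2 = 2.19 × 10^-4 M
pH = −log(2.19 × 10^-4) = 3.66

pH = 3.66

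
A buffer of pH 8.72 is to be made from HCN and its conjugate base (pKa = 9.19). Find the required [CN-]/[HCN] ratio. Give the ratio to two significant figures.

pH = pKa + log(r) ⇒ log(r) = 8.72 − 9.19 = -0.47
r = [CN-]/[HCN] = 10^(-0.47) = 0.339

ratio = 0.34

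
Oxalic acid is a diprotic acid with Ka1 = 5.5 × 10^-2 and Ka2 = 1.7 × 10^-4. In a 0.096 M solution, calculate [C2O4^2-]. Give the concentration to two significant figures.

First ionization gives [H+] ≈ [HC2O4-] = 5.02 × 10^-2 M.
Second step: Ka2 = [H+][C2O4^2-]/[HC2O4-] ≈ [C2O4^2-] (since [H+] ≈ [HC2O4-]).
So [C2O4^2-] ≈ Ka2.

1.7 × 10^-4 M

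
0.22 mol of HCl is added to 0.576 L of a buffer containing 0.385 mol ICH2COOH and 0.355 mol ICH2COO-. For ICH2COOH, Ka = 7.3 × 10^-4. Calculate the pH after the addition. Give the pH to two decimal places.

pH = 2.49

Added H+ converts ICH2COO- to ICH2COOH: ICH2COOH → 0.605 mol, ICH2COO- → 0.135 mol.
pKa = −log(7.3 × 10^-4) = 3.137
Henderson–Hasselbalch with mole ratio 0.135/0.605: pH = 3.137 + (-0.651)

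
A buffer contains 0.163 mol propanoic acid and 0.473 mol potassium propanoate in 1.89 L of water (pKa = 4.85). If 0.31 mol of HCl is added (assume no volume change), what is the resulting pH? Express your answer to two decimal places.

pH = 4.39

After neutralization: n(CH3CH2COOH) = 0.473 mol, n(CH3CH2COO-) = 0.163 mol.
Henderson–Hasselbalch with mole ratio 0.163/0.473: pH = 4.85 + (-0.463)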